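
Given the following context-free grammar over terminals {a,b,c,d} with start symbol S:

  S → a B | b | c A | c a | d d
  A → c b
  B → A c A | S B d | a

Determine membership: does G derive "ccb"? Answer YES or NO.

Convert to CNF:
  S -> T0 A | T0 T3 | T2 T2 | T3 B | b
  A -> T0 T1
  B -> A X4 | S X5 | a
  T0 -> c
  T1 -> b
  T2 -> d
  T3 -> a
  X4 -> T0 A
  X5 -> B T2

CYK table (by increasing span):
  cell(0,0) c: {T0}  orig:{}
  cell(1,1) c: {T0}  orig:{}
  cell(2,2) b: {S,T1}  orig:{S}
  cell(0,1) cc: ∅
  cell(1,2) cb: {A}
  cell(0,2) ccb: {S,X4}  orig:{S}

S ∈ T[0,2] ⇒ YES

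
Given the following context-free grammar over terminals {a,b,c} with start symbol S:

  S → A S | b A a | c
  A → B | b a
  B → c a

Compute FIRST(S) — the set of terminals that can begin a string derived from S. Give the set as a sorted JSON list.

FIRST iteration:
round 1:
  A via A→b a: +{b}
  B via B→c a: +{c}
  S via S→A S: +{b}
  S via S→c: +{c}
  FIRST(S)={b,c}  FIRST(A)={b}  FIRST(B)={c}
round 2:
  A via A→B: +{c}
  FIRST(S)={b,c}  FIRST(A)={b,c}  FIRST(B)={c}
round 3: — fixpoint
  FIRST(S)={b,c}  FIRST(A)={b,c}  FIRST(B)={c}

FIRST(S) = ["b", "c"]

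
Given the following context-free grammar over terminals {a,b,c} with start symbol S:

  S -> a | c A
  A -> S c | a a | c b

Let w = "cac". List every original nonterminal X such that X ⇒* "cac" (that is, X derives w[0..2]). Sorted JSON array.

Convert to CNF:
  S -> T0 A | a
  A -> S T0 | T0 T2 | T1 T1
  T0 -> c
  T1 -> a
  T2 -> b

Fill CYK table bottom-up (cells [i..j] with 0 ≤ i ≤ j ≤ 2 only):
  [0..0]={T0}  "c"  orig:{}
  [1..1]={S,T1}  "a"  orig:{S}
  [2..2]={T0}  "c"  orig:{}
  [0..1]=∅  "ca"
  [1..2]={A}  "ac"
  [0..2]={S}  "cac"

Original NTs in T[0,2] deriving "cac": ["S"]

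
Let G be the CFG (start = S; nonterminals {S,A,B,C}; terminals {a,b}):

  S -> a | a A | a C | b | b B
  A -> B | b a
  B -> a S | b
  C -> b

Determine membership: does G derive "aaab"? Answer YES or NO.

CNF form of G:
  S -> T0 A | T0 C | T1 B | a | b
  A -> T0 S | T1 T0 | b
  B -> T0 S | b
  C -> b
  T0 -> a
  T1 -> b

CYK table (by increasing span):
  [0..0]={S,T0}  "a"  orig:{S}
  [1..1]={S,T0}  "a"  orig:{S}
  [2..2]={S,T0}  "a"  orig:{S}
  [3..3]={A,B,C,S,T1}  "b"  orig:{A,B,C,S}
  [0..1]={A,B}  "aa"
  [1..2]={A,B}  "aa"
  [2..3]={A,B,S}  "ab"
  [0..2]={S}  "aaa"
  [1..3]={A,B,S}  "aab"
  [0..3]={A,B,S}  "aaab"

S ∈ T[0,3] ⇒ YES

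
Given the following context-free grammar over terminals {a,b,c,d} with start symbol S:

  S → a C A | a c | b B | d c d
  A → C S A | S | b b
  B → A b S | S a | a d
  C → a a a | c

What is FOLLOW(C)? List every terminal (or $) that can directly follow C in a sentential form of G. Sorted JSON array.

FIRST sets, iterate to fixpoint:
round 1:
  A via A→b b: +{b}
  B via B→A b S: +{b}
  B via B→a d: +{a}
  C via C→a a a: +{a}
  C via C→c: +{c}
  S via S→a C A: +{a}
  S via S→b B: +{b}
  S via S→d c d: +{d}
  FIRST(S)={a,b,d}  FIRST(A)={b}  FIRST(B)={a,b}  FIRST(C)={a,c}
round 2:
  A via A→C S A: +{a,c}
  A via A→S: +{d}
  B via B→A b S: +{c,d}
  FIRST(S)={a,b,d}  FIRST(A)={a,b,c,d}  FIRST(B)={a,b,c,d}  FIRST(C)={a,c}
round 3: done
  FIRST(S)={a,b,d}  FIRST(A)={a,b,c,d}  FIRST(B)={a,b,c,d}  FIRST(C)={a,c}

FOLLOW iteration:
initialize: $ ∈ FOLLOW(S)
round 1:
  A→C S A: FOLLOW(C) ⊇ FIRST(S) = {a,b,d}; new: +{a,b,d}
  A→C S A: FOLLOW(S) ⊇ FIRST(A) = {a,b,c,d}; new: +{a,b,c,d}
  B→A b S: FOLLOW(A) ⊇ FIRST(b) = {b}; new: +{b}
  S→a C A: FOLLOW(C) ⊇ FIRST(A) = {a,b,c,d}; new: +{c}
  S→a C A: FOLLOW(A) ⊇ FOLLOW(S) ⊇ {$,a,b,c,d}; new: +{$,a,c,d}
  S→b B: FOLLOW(B) ⊇ FOLLOW(S) ⊇ {$,a,b,c,d}; new: +{$,a,b,c,d}
  FOLLOW(S)={$,a,b,c,d}  FOLLOW(A)={$,a,b,c,d}  FOLLOW(B)={$,a,b,c,d}  FOLLOW(C)={a,b,c,d}
round 2: (stable)
  FOLLOW(S)={$,a,b,c,d}  FOLLOW(A)={$,a,b,c,d}  FOLLOW(B)={$,a,b,c,d}  FOLLOW(C)={a,b,c,d}

FOLLOW(C) = ["a", "b", "c", "d"]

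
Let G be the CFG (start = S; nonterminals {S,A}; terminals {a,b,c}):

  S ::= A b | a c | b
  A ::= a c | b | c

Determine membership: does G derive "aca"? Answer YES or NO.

Convert to CNF:
  S -> A T2 | T0 T1 | b
  A -> T0 T1 | b | c
  T0 -> a
  T1 -> c
  T2 -> b

CYK table (by increasing span):
  T[0,0] 'a' = {T0}  orig:{}
  T[1,1] 'c' = {A,T1}  orig:{A}
  T[2,2] 'a' = {T0}  orig:{}
  T[0,1] 'ac' = {A,S}
  T[1,2] 'ca' = ∅
  T[0,2] 'aca' = ∅

S ∉ T[0,2] ⇒ NO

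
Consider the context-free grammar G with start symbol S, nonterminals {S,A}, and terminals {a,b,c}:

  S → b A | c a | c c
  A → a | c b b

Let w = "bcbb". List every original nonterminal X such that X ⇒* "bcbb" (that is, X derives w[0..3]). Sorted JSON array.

Convert to CNF:
  S -> T0 T0 | T0 T2 | T1 A
  A -> T0 X3 | a
  T0 -> c
  T1 -> b
  T2 -> a
  X3 -> T1 T1

CYK fill (cells [i..j] with 0 ≤ i ≤ j ≤ 3 only):
  T[0,0] 'b' = {T1}  orig:{}
  T[1,1] 'c' = {T0}  orig:{}
  T[2,2] 'b' = {T1}  orig:{}
  T[3,3] 'b' = {T1}  orig:{}
  T[0,1] 'bc' = ∅
  T[1,2] 'cb' = ∅
  T[2,3] 'bb' = {X3}  orig:{}
  T[0,2] 'bcb' = ∅
  T[1,3] 'cbb' = {A}
  T[0,3] 'bcbb' = {S}

Original NTs in T[0,3] deriving "bcbb": ["S"]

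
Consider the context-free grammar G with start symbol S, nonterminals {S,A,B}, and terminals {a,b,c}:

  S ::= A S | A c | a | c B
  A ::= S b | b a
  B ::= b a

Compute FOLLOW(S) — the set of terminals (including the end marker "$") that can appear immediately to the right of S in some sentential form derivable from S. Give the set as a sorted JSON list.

Compute FIRST by fixpoint:
iter 1:
  A via A→b a: +{b}
  B via B→b a: +{b}
  S via S→A S: +{b}
  S via S→a: +{a}
  S via S→c B: +{c}
  FIRST(S)={a,b,c}  FIRST(A)={b}  FIRST(B)={b}
iter 2:
  A via A→S b: +{a,c}
  FIRST(S)={a,b,c}  FIRST(A)={a,b,c}  FIRST(B)={b}
iter 3: (no change)
  FIRST(S)={a,b,c}  FIRST(A)={a,b,c}  FIRST(B)={b}

FOLLOW iteration:
FOLLOW(S) := {$}
iter 1:
  A→S b: FOLLOW(S) ⊇ FIRST(b) = {b}; new: +{b}
  S→A S: FOLLOW(A) ⊇ FIRST(S) = {a,b,c}; new: +{a,b,c}
  S→c B: FOLLOW(B) ⊇ FOLLOW(S) ⊇ {$,b}; new: +{$,b}
  S: {$,b}  A: {a,b,c}  B: {$,b}
iter 2: — fixpoint
  S: {$,b}  A: {a,b,c}  B: {$,b}

FOLLOW(S) = ["$", "b"]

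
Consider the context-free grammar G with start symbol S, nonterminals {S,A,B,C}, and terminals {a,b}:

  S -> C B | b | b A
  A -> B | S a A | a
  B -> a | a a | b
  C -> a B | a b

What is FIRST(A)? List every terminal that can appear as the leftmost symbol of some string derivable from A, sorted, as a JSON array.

FIRST iteration:
[1]
  A via A→a: +{a}
  B via B→a: +{a}
  B via B→b: +{b}
  C via C→a B: +{a}
  S via S→C B: +{a}
  S via S→b: +{b}
  FIRST[S]={a,b}  FIRST[A]={a}  FIRST[B]={a,b}  FIRST[C]={a}
[2]
  A via A→B: +{b}
  FIRST[S]={a,b}  FIRST[A]={a,b}  FIRST[B]={a,b}  FIRST[C]={a}
[3] done
  FIRST[S]={a,b}  FIRST[A]={a,b}  FIRST[B]={a,b}  FIRST[C]={a}

FIRST(A) = ["a", "b"]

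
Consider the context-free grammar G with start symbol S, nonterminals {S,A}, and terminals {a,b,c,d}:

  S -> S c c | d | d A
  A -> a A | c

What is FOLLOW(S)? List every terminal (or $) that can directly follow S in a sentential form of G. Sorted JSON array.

Compute FIRST by fixpoint:
[1]
  A via A→a A: +{a}
  A via A→c: +{c}
  S via S→d: +{d}
  S: {d}  A: {a,c}
[2] done
  S: {d}  A: {a,c}

FOLLOW iteration:
seed FOLLOW(S) with $
iter 1:
  S→S c c: FOLLOW(S) ⊇ FIRST(c) = {c}; new: +{c}
  S→d A: FOLLOW(A) ⊇ FOLLOW(S) ⊇ {$,c}; new: +{$,c}
  S: {$,c}  A: {$,c}
iter 2: done
  S: {$,c}  A: {$,c}

FOLLOW(S) = ["$", "c"]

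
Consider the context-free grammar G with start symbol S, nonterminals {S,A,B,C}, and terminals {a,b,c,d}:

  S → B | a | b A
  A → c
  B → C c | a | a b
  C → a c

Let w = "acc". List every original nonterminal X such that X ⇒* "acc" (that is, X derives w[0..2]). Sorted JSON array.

Convert to CNF:
  S -> C T0 | T1 T2 | T2 A | a
  A -> c
  B -> C T0 | T1 T2 | a
  C -> T1 T0
  T0 -> c
  T1 -> a
  T2 -> b

CYK fill — only the sub-triangle for w[0..2]:
  cell(0,0) a: {B,S,T1}  orig:{B,S}
  cell(1,1) c: {A,T0}  orig:{A}
  cell(2,2) c: {A,T0}  orig:{A}
  cell(0,1) ac: {C}
  cell(1,2) cc: ∅
  cell(0,2) acc: {B,S}

Original NTs in T[0,2] deriving "acc": ["B", "S"]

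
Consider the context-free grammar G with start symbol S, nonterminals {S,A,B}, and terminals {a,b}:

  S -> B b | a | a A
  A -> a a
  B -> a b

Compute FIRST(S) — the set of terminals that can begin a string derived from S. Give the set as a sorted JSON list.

FIRST sets, iterate to fixpoint:
round 1:
  A via A→a a: +{a}
  B via B→a b: +{a}
  S via S→B b: +{a}
  FIRST[S]={a}  FIRST[A]={a}  FIRST[B]={a}
round 2: (no change)
  FIRST[S]={a}  FIRST[A]={a}  FIRST[B]={a}

FIRST(S) = ["a"]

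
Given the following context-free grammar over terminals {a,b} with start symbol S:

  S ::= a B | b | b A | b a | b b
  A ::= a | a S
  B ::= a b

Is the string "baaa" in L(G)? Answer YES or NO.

CNF form of G:
  S -> T0 B | T1 A | T1 T0 | T1 T1 | b
  A -> T0 S | a
  B -> T0 T1
  T0 -> a
  T1 -> b

CYK fill:
  cell(0,0) b: {S,T1}  orig:{S}
  cell(1,1) a: {A,T0}  orig:{A}
  cell(2,2) a: {A,T0}  orig:{A}
  cell(3,3) a: {A,T0}  orig:{A}
  cell(0,1) ba: {S}
  cell(1,2) aa: ∅
  cell(2,3) aa: ∅
  cell(0,2) baa: ∅
  cell(1,3) aaa: ∅
  cell(0,3) baaa: ∅

S ∉ T[0,3] ⇒ NO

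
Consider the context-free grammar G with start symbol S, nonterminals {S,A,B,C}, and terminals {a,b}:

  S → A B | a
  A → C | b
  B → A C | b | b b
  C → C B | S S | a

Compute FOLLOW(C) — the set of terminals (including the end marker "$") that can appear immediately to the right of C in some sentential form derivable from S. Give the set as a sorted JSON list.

FIRST iteration:
iter 1:
  A via A→b: +{b}
  B via B→A C: +{b}
  C via C→a: +{a}
  S via S→A B: +{b}
  S via S→a: +{a}
  S: {a,b}  A: {b}  B: {b}  C: {a}
iter 2:
  A via A→C: +{a}
  B via B→A C: +{a}
  C via C→S S: +{b}
  S: {a,b}  A: {a,b}  B: {a,b}  C: {a,b}
iter 3: (no change)
  S: {a,b}  A: {a,b}  B: {a,b}  C: {a,b}

FOLLOW sets:
initialize: $ ∈ FOLLOW(S)
iter 1:
  B→A C: FOLLOW(A) ⊇ FIRST(C) = {a,b}; new: +{a,b}
  C→C B: FOLLOW(C) ⊇ FIRST(B) = {a,b}; new: +{a,b}
  C→C B: FOLLOW(B) ⊇ FOLLOW(C) ⊇ {a,b}; new: +{a,b}
  C→S S: FOLLOW(S) ⊇ FIRST(S) = {a,b}; new: +{a,b}
  S→A B: FOLLOW(B) ⊇ FOLLOW(S) ⊇ {$,a,b}; new: +{$}
  FOLLOW(S)={$,a,b}  FOLLOW(A)={a,b}  FOLLOW(B)={$,a,b}  FOLLOW(C)={a,b}
iter 2:
  B→A C: FOLLOW(C) ⊇ FOLLOW(B) ⊇ {$,a,b}; new: +{$}
  FOLLOW(S)={$,a,b}  FOLLOW(A)={a,b}  FOLLOW(B)={$,a,b}  FOLLOW(C)={$,a,b}
iter 3: — fixpoint
  FOLLOW(S)={$,a,b}  FOLLOW(A)={a,b}  FOLLOW(B)={$,a,b}  FOLLOW(C)={$,a,b}

FOLLOW(C) = ["$", "a", "b"]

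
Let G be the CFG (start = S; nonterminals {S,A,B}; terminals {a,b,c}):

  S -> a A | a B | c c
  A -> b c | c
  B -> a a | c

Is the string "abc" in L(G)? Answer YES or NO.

CNF form of G:
  S -> T1 T1 | T2 A | T2 B
  A -> T0 T1 | c
  B -> T2 T2 | c
  T0 -> b
  T1 -> c
  T2 -> a

Fill CYK table bottom-up:
  [0..0]={T2}  "a"  orig:{}
  [1..1]={T0}  "b"  orig:{}
  [2..2]={A,B,T1}  "c"  orig:{A,B}
  [0..1]=∅  "ab"
  [1..2]={A}  "bc"
  [0..2]={S}  "abc"

S ∈ T[0,2] ⇒ YES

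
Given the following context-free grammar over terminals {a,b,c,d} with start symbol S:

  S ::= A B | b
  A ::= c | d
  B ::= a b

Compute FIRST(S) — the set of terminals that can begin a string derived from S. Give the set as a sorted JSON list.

FIRST iteration:
[1]
  A via A→c: +{c}
  A via A→d: +{d}
  B via B→a b: +{a}
  S via S→A B: +{c,d}
  S via S→b: +{b}
  S: {b,c,d}  A: {c,d}  B: {a}
[2] (stable)
  S: {b,c,d}  A: {c,d}  B: {a}

FIRST(S) = ["b", "c", "d"]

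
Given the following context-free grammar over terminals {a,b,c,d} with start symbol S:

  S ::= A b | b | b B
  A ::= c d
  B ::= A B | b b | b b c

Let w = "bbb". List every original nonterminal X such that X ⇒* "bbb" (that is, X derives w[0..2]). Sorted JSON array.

Convert to CNF:
  S -> A T2 | T2 B | b
  A -> T0 T1
  B -> A B | T2 T2 | T2 X3
  T0 -> c
  T1 -> d
  T2 -> b
  X3 -> T2 T0

CYK table (by increasing span) — only the sub-triangle for w[0..2]:
  T[0,0] 'b' = {S,T2}  orig:{S}
  T[1,1] 'b' = {S,T2}  orig:{S}
  T[2,2] 'b' = {S,T2}  orig:{S}
  T[0,1] 'bb' = {B}
  T[1,2] 'bb' = {B}
  T[0,2] 'bbb' = {S}

Original NTs in T[0,2] deriving "bbb": ["S"]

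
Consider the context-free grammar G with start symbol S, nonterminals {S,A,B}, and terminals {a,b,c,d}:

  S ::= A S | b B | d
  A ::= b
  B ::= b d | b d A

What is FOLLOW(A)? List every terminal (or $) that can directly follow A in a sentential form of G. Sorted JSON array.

FIRST iteration:
pass 1:
  A via A→b: +{b}
  B via B→b d: +{b}
  S via S→A S: +{b}
  S via S→d: +{d}
  FIRST[S]={b,d}  FIRST[A]={b}  FIRST[B]={b}
pass 2: (no change)
  FIRST[S]={b,d}  FIRST[A]={b}  FIRST[B]={b}

FOLLOW iteration:
FOLLOW(S) := {$}
iter 1:
  S→A S: FOLLOW(A) ⊇ FIRST(S) = {b,d}; new: +{b,d}
  S→b B: FOLLOW(B) ⊇ FOLLOW(S) ⊇ {$}; new: +{$}
  S: {$}  A: {b,d}  B: {$}
iter 2:
  B→b d A: FOLLOW(A) ⊇ FOLLOW(B) ⊇ {$}; new: +{$}
  S: {$}  A: {$,b,d}  B: {$}
iter 3: (stable)
  S: {$}  A: {$,b,d}  B: {$}

FOLLOW(A) = ["$", "b", "d"]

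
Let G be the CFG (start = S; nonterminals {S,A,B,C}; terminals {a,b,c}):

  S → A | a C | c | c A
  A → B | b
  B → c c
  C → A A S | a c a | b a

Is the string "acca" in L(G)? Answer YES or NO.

Convert to CNF:
  S -> T0 A | T0 T0 | T1 C | b | c
  A -> T0 T0 | b
  B -> T0 T0
  C -> A X3 | T1 X4 | T2 T1
  T0 -> c
  T1 -> a
  T2 -> b
  X3 -> A S
  X4 -> T0 T1

Fill CYK table bottom-up:
  [0..0]={T1}  "a"  orig:{}
  [1..1]={S,T0}  "c"  orig:{S}
  [2..2]={S,T0}  "c"  orig:{S}
  [3..3]={T1}  "a"  orig:{}
  [0..1]=∅  "ac"
  [1..2]={A,B,S}  "cc"
  [2..3]={X4}  "ca"  orig:{}
  [0..2]=∅  "acc"
  [1..3]=∅  "cca"
  [0..3]=∅  "acca"

S ∉ T[0,3] ⇒ NO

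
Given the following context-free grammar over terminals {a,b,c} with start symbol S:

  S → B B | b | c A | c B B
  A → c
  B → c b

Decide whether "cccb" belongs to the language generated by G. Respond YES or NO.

CNF form of G:
  S -> B B | T0 A | T0 X2 | b
  A -> c
  B -> T0 T1
  T0 -> c
  T1 -> b
  X2 -> B B

Fill CYK table bottom-up:
  T[0,0] 'c' = {A,T0}  orig:{A}
  T[1,1] 'c' = {A,T0}  orig:{A}
  T[2,2] 'c' = {A,T0}  orig:{A}
  T[3,3] 'b' = {S,T1}  orig:{S}
  T[0,1] 'cc' = {S}
  T[1,2] 'cc' = {S}
  T[2,3] 'cb' = {B}
  T[0,2] 'ccc' = ∅
  T[1,3] 'ccb' = ∅
  T[0,3] 'cccb' = ∅

S ∉ T[0,3] ⇒ NO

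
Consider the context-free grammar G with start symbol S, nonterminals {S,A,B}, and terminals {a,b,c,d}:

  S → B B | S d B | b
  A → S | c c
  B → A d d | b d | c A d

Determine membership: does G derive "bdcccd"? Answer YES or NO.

CNF form of G:
  S -> B B | S X6 | b
  A -> B B | S X3 | T1 T1 | b
  B -> A X4 | T1 X5 | T2 T0
  T0 -> d
  T1 -> c
  T2 -> b
  X3 -> T0 B
  X4 -> T0 T0
  X5 -> A T0
  X6 -> T0 B

Fill CYK table bottom-up:
  cell(0,0) b: {A,S,T2}  orig:{A,S}
  cell(1,1) d: {T0}  orig:{}
  cell(2,2) c: {T1}  orig:{}
  cell(3,3) c: {T1}  orig:{}
  cell(4,4) c: {T1}  orig:{}
  cell(5,5) d: {T0}  orig:{}
  cell(0,1) bd: {B,X5}  orig:{B}
  cell(1,2) dc: ∅
  cell(2,3) cc: {A}
  cell(3,4) cc: {A}
  cell(4,5) cd: ∅
  cell(0,2) bdc: ∅
  cell(1,3) dcc: ∅
  cell(2,4) ccc: ∅
  cell(3,5) ccd: {X5}  orig:{}
  cell(0,3) bdcc: ∅
  cell(1,4) dccc: ∅
  cell(2,5) cccd: {B}
  cell(0,4) bdccc: ∅
  cell(1,5) dcccd: {X3,X6}  orig:{}
  cell(0,5) bdcccd: {A,S}

S ∈ T[0,5] ⇒ YES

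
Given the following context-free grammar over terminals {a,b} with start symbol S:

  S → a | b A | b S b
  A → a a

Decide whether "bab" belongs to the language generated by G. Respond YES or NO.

Convert to CNF:
  S -> T1 A | T1 X2 | a
  A -> T0 T0
  T0 -> a
  T1 -> b
  X2 -> S T1

CYK fill:
  cell(0,0) b: {T1}  orig:{}
  cell(1,1) a: {S,T0}  orig:{S}
  cell(2,2) b: {T1}  orig:{}
  cell(0,1) ba: ∅
  cell(1,2) ab: {X2}  orig:{}
  cell(0,2) bab: {S}

S ∈ T[0,2] ⇒ YES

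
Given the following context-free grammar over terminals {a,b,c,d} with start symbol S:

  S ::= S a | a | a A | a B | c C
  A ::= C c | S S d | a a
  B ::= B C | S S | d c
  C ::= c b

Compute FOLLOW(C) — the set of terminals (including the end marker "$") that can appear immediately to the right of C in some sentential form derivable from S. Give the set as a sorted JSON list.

Compute FIRST by fixpoint:
[1]
  A via A→a a: +{a}
  B via B→d c: +{d}
  C via C→c b: +{c}
  S via S→a: +{a}
  S via S→c C: +{c}
  FIRST[S]={a,c}  FIRST[A]={a}  FIRST[B]={d}  FIRST[C]={c}
[2]
  A via A→C c: +{c}
  B via B→S S: +{a,c}
  FIRST[S]={a,c}  FIRST[A]={a,c}  FIRST[B]={a,c,d}  FIRST[C]={c}
[3] — fixpoint
  FIRST[S]={a,c}  FIRST[A]={a,c}  FIRST[B]={a,c,d}  FIRST[C]={c}

FOLLOW sets:
initialize: $ ∈ FOLLOW(S)
round 1:
  A→C c: FOLLOW(C) ⊇ FIRST(c) = {c}; new: +{c}
  A→S S d: FOLLOW(S) ⊇ FIRST(S) = {a,c}; new: +{a,c}
  A→S S d: FOLLOW(S) ⊇ FIRST(d) = {d}; new: +{d}
  B→B C: FOLLOW(B) ⊇ FIRST(C) = {c}; new: +{c}
  S→a A: FOLLOW(A) ⊇ FOLLOW(S) ⊇ {$,a,c,d}; new: +{$,a,c,d}
  S→a B: FOLLOW(B) ⊇ FOLLOW(S) ⊇ {$,a,c,d}; new: +{$,a,d}
  S→c C: FOLLOW(C) ⊇ FOLLOW(S) ⊇ {$,a,c,d}; new: +{$,a,d}
  S: {$,a,c,d}  A: {$,a,c,d}  B: {$,a,c,d}  C: {$,a,c,d}
round 2: done
  S: {$,a,c,d}  A: {$,a,c,d}  B: {$,a,c,d}  C: {$,a,c,d}

FOLLOW(C) = ["$", "a", "c", "d"]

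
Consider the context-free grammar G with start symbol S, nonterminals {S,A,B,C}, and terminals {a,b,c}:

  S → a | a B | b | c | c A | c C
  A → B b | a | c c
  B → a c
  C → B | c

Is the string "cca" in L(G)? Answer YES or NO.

Convert to CNF:
  S -> T1 A | T1 C | T2 B | a | b | c
  A -> B T0 | T1 T1 | a
  B -> T2 T1
  C -> T2 T1 | c
  T0 -> b
  T1 -> c
  T2 -> a

Fill CYK table bottom-up:
  cell(0,0) c: {C,S,T1}  orig:{C,S}
  cell(1,1) c: {C,S,T1}  orig:{C,S}
  cell(2,2) a: {A,S,T2}  orig:{A,S}
  cell(0,1) cc: {A,S}
  cell(1,2) ca: {S}
  cell(0,2) cca: ∅

S ∉ T[0,2] ⇒ NO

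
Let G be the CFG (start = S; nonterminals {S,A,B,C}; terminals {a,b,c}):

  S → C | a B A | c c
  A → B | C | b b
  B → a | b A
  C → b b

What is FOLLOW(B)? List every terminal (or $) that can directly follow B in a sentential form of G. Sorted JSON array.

FIRST sets, iterate to fixpoint:
[1]
  A via A→b b: +{b}
  B via B→a: +{a}
  B via B→b A: +{b}
  C via C→b b: +{b}
  S via S→C: +{b}
  S via S→a B A: +{a}
  S via S→c c: +{c}
  S: {a,b,c}  A: {b}  B: {a,b}  C: {b}
[2]
  A via A→B: +{a}
  S: {a,b,c}  A: {a,b}  B: {a,b}  C: {b}
[3] done
  S: {a,b,c}  A: {a,b}  B: {a,b}  C: {b}

FOLLOW iteration:
FOLLOW(S) := {$}
iter 1:
  S→C: FOLLOW(C) ⊇ FOLLOW(S) ⊇ {$}; new: +{$}
  S→a B A: FOLLOW(B) ⊇ FIRST(A) = {a,b}; new: +{a,b}
  S→a B A: FOLLOW(A) ⊇ FOLLOW(S) ⊇ {$}; new: +{$}
  S: {$}  A: {$}  B: {a,b}  C: {$}
iter 2:
  A→B: FOLLOW(B) ⊇ FOLLOW(A) ⊇ {$}; new: +{$}
  B→b A: FOLLOW(A) ⊇ FOLLOW(B) ⊇ {$,a,b}; new: +{a,b}
  S: {$}  A: {$,a,b}  B: {$,a,b}  C: {$}
iter 3:
  A→C: FOLLOW(C) ⊇ FOLLOW(A) ⊇ {$,a,b}; new: +{a,b}
  S: {$}  A: {$,a,b}  B: {$,a,b}  C: {$,a,b}
iter 4: (no change)
  S: {$}  A: {$,a,b}  B: {$,a,b}  C: {$,a,b}

FOLLOW(B) = ["$", "a", "b"]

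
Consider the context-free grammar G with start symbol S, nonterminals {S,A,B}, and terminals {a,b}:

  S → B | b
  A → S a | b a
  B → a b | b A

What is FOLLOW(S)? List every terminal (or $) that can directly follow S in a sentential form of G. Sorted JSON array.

Compute FIRST by fixpoint:
[1]
  A via A→b a: +{b}
  B via B→a b: +{a}
  B via B→b A: +{b}
  S via S→B: +{a,b}
  FIRST[S]={a,b}  FIRST[A]={b}  FIRST[B]={a,b}
[2]
  A via A→S a: +{a}
  FIRST[S]={a,b}  FIRST[A]={a,b}  FIRST[B]={a,b}
[3] — fixpoint
  FIRST[S]={a,b}  FIRST[A]={a,b}  FIRST[B]={a,b}

FOLLOW sets:
FOLLOW(S) := {$}
[1]
  A→S a: FOLLOW(S) ⊇ FIRST(a) = {a}; new: +{a}
  S→B: FOLLOW(B) ⊇ FOLLOW(S) ⊇ {$,a}; new: +{$,a}
  FOLLOW[S]={$,a}  FOLLOW[A]={}  FOLLOW[B]={$,a}
[2]
  B→b A: FOLLOW(A) ⊇ FOLLOW(B) ⊇ {$,a}; new: +{$,a}
  FOLLOW[S]={$,a}  FOLLOW[A]={$,a}  FOLLOW[B]={$,a}
[3] (stable)
  FOLLOW[S]={$,a}  FOLLOW[A]={$,a}  FOLLOW[B]={$,a}

FOLLOW(S) = ["$", "a"]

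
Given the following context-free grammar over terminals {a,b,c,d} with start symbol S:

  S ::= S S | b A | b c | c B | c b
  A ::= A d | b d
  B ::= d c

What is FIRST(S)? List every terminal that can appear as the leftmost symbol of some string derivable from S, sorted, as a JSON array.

FIRST sets, iterate to fixpoint:
iter 1:
  A via A→b d: +{b}
  B via B→d c: +{d}
  S via S→b A: +{b}
  S via S→c B: +{c}
  S: {b,c}  A: {b}  B: {d}
iter 2: (no change)
  S: {b,c}  A: {b}  B: {d}

FIRST(S) = ["b", "c"]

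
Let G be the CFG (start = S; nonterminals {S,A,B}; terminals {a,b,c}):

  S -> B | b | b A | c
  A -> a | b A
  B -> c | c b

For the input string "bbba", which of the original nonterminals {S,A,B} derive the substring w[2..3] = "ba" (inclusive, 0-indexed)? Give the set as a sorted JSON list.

CNF form of G:
  S -> T0 A | T1 T0 | b | c
  A -> T0 A | a
  B -> T1 T0 | c
  T0 -> b
  T1 -> c

CYK table (by increasing span) (cells [i..j] with 2 ≤ i ≤ j ≤ 3 only):
  [2..2]={S,T0}  "b"  orig:{S}
  [3..3]={A}  "a"
  [2..3]={A,S}  "ba"

Original NTs in T[2,3] deriving "ba": ["A", "S"]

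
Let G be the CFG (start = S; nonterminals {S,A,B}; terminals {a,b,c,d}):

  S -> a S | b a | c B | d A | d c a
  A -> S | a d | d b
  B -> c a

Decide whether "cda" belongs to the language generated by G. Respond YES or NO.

CNF form of G:
  S -> T0 S | T1 A | T1 X5 | T2 T0 | T3 B
  A -> T0 S | T0 T1 | T1 A | T1 T2 | T1 X4 | T2 T0 | T3 B
  B -> T3 T0
  T0 -> a
  T1 -> d
  T2 -> b
  T3 -> c
  X4 -> T3 T0
  X5 -> T3 T0

Fill CYK table bottom-up:
  [0..0]={T3}  "c"  orig:{}
  [1..1]={T1}  "d"  orig:{}
  [2..2]={T0}  "a"  orig:{}
  [0..1]=∅  "cd"
  [1..2]=∅  "da"
  [0..2]=∅  "cda"

S ∉ T[0,2] ⇒ NO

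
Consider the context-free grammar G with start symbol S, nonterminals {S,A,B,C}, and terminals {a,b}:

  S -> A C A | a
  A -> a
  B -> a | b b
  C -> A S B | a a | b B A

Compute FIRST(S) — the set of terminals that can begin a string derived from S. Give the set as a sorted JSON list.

Compute FIRST by fixpoint:
iter 1:
  A via A→a: +{a}
  B via B→a: +{a}
  B via B→b b: +{b}
  C via C→A S B: +{a}
  C via C→b B A: +{b}
  S via S→A C A: +{a}
  FIRST(S)={a}  FIRST(A)={a}  FIRST(B)={a,b}  FIRST(C)={a,b}
iter 2: done
  FIRST(S)={a}  FIRST(A)={a}  FIRST(B)={a,b}  FIRST(C)={a,b}

FIRST(S) = ["a"]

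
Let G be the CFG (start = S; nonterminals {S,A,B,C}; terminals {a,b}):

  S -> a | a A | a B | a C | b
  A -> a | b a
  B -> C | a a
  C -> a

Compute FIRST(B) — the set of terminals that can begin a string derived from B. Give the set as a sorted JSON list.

FIRST sets, iterate to fixpoint:
round 1:
  A via A→a: +{a}
  A via A→b a: +{b}
  B via B→a a: +{a}
  C via C→a: +{a}
  S via S→a: +{a}
  S via S→b: +{b}
  FIRST(S)={a,b}  FIRST(A)={a,b}  FIRST(B)={a}  FIRST(C)={a}
round 2: (no change)
  FIRST(S)={a,b}  FIRST(A)={a,b}  FIRST(B)={a}  FIRST(C)={a}

FIRST(B) = ["a"]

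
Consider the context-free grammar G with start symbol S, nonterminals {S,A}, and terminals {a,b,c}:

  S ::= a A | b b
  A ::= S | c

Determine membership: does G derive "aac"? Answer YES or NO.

CNF form of G:
  S -> T0 A | T1 T1
  A -> T0 A | T1 T1 | c
  T0 -> a
  T1 -> b

CYK fill:
  [0..0]={T0}  "a"  orig:{}
  [1..1]={T0}  "a"  orig:{}
  [2..2]={A}  "c"
  [0..1]=∅  "aa"
  [1..2]={A,S}  "ac"
  [0..2]={A,S}  "aac"

S ∈ T[0,2] ⇒ YES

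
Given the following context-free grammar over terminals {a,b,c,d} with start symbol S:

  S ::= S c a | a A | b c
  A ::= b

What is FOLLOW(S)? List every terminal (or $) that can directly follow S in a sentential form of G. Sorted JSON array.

Compute FIRST by fixpoint:
[1]
  A via A→b: +{b}
  S via S→a A: +{a}
  S via S→b c: +{b}
  FIRST(S)={a,b}  FIRST(A)={b}
[2] (no change)
  FIRST(S)={a,b}  FIRST(A)={b}

Compute FOLLOW by fixpoint:
FOLLOW(S) := {$}
iter 1:
  S→S c a: FOLLOW(S) ⊇ FIRST(c) = {c}; new: +{c}
  S→a A: FOLLOW(A) ⊇ FOLLOW(S) ⊇ {$,c}; new: +{$,c}
  FOLLOW[S]={$,c}  FOLLOW[A]={$,c}
iter 2: (no change)
  FOLLOW[S]={$,c}  FOLLOW[A]={$,c}

FOLLOW(S) = ["$", "c"]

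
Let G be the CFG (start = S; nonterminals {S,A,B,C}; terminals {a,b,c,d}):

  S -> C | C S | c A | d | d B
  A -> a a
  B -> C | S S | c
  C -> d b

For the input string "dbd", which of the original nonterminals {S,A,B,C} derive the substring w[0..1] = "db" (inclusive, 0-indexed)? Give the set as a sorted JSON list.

Convert to CNF:
  S -> C S | T1 B | T1 T2 | T3 A | d
  A -> T0 T0
  B -> S S | T1 T2 | c
  C -> T1 T2
  T0 -> a
  T1 -> d
  T2 -> b
  T3 -> c

CYK table (by increasing span) — only the sub-triangle for w[0..1]:
  cell(0,0) d: {S,T1}  orig:{S}
  cell(1,1) b: {T2}  orig:{}
  cell(0,1) db: {B,C,S}

Original NTs in T[0,1] deriving "db": ["B", "C", "S"]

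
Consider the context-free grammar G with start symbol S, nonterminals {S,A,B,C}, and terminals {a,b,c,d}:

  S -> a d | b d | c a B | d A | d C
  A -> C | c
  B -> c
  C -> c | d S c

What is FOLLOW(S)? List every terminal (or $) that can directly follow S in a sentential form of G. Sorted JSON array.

Compute FIRST by fixpoint:
[1]
  A via A→c: +{c}
  B via B→c: +{c}
  C via C→c: +{c}
  C via C→d S c: +{d}
  S via S→a d: +{a}
  S via S→b d: +{b}
  S via S→c a B: +{c}
  S via S→d A: +{d}
  FIRST[S]={a,b,c,d}  FIRST[A]={c}  FIRST[B]={c}  FIRST[C]={c,d}
[2]
  A via A→C: +{d}
  FIRST[S]={a,b,c,d}  FIRST[A]={c,d}  FIRST[B]={c}  FIRST[C]={c,d}
[3] done
  FIRST[S]={a,b,c,d}  FIRST[A]={c,d}  FIRST[B]={c}  FIRST[C]={c,d}

FOLLOW iteration:
initialize: $ ∈ FOLLOW(S)
[1]
  C→d S c: FOLLOW(S) ⊇ FIRST(c) = {c}; new: +{c}
  S→c a B: FOLLOW(B) ⊇ FOLLOW(S) ⊇ {$,c}; new: +{$,c}
  S→d A: FOLLOW(A) ⊇ FOLLOW(S) ⊇ {$,c}; new: +{$,c}
  S→d C: FOLLOW(C) ⊇ FOLLOW(S) ⊇ {$,c}; new: +{$,c}
  FOLLOW(S)={$,c}  FOLLOW(A)={$,c}  FOLLOW(B)={$,c}  FOLLOW(C)={$,c}
[2] done
  FOLLOW(S)={$,c}  FOLLOW(A)={$,c}  FOLLOW(B)={$,c}  FOLLOW(C)={$,c}

FOLLOW(S) = ["$", "c"]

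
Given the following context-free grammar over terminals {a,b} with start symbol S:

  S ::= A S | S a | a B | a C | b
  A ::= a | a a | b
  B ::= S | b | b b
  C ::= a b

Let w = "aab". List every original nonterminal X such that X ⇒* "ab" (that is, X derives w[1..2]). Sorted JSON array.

CNF form of G:
  S -> A S | S T0 | T0 B | T0 C | b
  A -> T0 T0 | a | b
  B -> A S | S T0 | T0 B | T0 C | T1 T1 | b
  C -> T0 T1
  T0 -> a
  T1 -> b

CYK table (by increasing span) (cells [i..j] with 1 ≤ i ≤ j ≤ 2 only):
  cell(1,1) a: {A,T0}  orig:{A}
  cell(2,2) b: {A,B,S,T1}  orig:{A,B,S}
  cell(1,2) ab: {B,C,S}

Original NTs in T[1,2] deriving "ab": ["B", "C", "S"]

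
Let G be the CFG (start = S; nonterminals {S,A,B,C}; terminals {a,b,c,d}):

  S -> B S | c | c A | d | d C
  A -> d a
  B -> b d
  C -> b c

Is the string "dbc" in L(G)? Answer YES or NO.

Convert to CNF:
  S -> B S | T0 C | T3 A | c | d
  A -> T0 T1
  B -> T2 T0
  C -> T2 T3
  T0 -> d
  T1 -> a
  T2 -> b
  T3 -> c

CYK table (by increasing span):
  cell(0,0) d: {S,T0}  orig:{S}
  cell(1,1) b: {T2}  orig:{}
  cell(2,2) c: {S,T3}  orig:{S}
  cell(0,1) db: ∅
  cell(1,2) bc: {C}
  cell(0,2) dbc: {S}

S ∈ T[0,2] ⇒ YES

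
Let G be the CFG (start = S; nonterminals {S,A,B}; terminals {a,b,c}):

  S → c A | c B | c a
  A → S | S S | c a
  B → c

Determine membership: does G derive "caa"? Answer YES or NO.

CNF form of G:
  S -> T0 A | T0 B | T0 T1
  A -> S S | T0 A | T0 B | T0 T1
  B -> c
  T0 -> c
  T1 -> a

CYK fill:
  [0..0]={B,T0}  "c"  orig:{B}
  [1..1]={T1}  "a"  orig:{}
  [2..2]={T1}  "a"  orig:{}
  [0..1]={A,S}  "ca"
  [1..2]=∅  "aa"
  [0..2]=∅  "caa"

S ∉ T[0,2] ⇒ NO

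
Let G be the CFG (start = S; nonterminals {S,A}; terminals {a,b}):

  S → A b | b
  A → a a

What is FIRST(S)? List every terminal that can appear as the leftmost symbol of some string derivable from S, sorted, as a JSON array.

FIRST sets, iterate to fixpoint:
round 1:
  A via A→a a: +{a}
  S via S→A b: +{a}
  S via S→b: +{b}
  FIRST(S)={a,b}  FIRST(A)={a}
round 2: (stable)
  FIRST(S)={a,b}  FIRST(A)={a}

FIRST(S) = ["a", "b"]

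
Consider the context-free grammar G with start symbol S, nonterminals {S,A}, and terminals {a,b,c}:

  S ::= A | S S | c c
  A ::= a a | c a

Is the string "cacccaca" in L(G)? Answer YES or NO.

Convert to CNF:
  S -> S S | T0 T0 | T1 T0 | T1 T1
  A -> T0 T0 | T1 T0
  T0 -> a
  T1 -> c

CYK table (by increasing span):
  T[0,0] 'c' = {T1}  orig:{}
  T[1,1] 'a' = {T0}  orig:{}
  T[2,2] 'c' = {T1}  orig:{}
  T[3,3] 'c' = {T1}  orig:{}
  T[4,4] 'c' = {T1}  orig:{}
  T[5,5] 'a' = {T0}  orig:{}
  T[6,6] 'c' = {T1}  orig:{}
  T[7,7] 'a' = {T0}  orig:{}
  T[0,1] 'ca' = {A,S}
  T[1,2] 'ac' = ∅
  T[2,3] 'cc' = {S}
  T[3,4] 'cc' = {S}
  T[4,5] 'ca' = {A,S}
  T[5,6] 'ac' = ∅
  T[6,7] 'ca' = {A,S}
  T[0,2] 'cac' = ∅
  T[1,3] 'acc' = ∅
  T[2,4] 'ccc' = ∅
  T[3,5] 'cca' = ∅
  T[4,6] 'cac' = ∅
  T[5,7] 'aca' = ∅
  T[0,3] 'cacc' = {S}
  T[1,4] 'accc' = ∅
  T[2,5] 'ccca' = {S}
  T[3,6] 'ccac' = ∅
  T[4,7] 'caca' = {S}
  T[0,4] 'caccc' = ∅
  T[1,5] 'accca' = ∅
  T[2,6] 'cccac' = ∅
  T[3,7] 'ccaca' = ∅
  T[0,5] 'caccca' = {S}
  T[1,6] 'acccac' = ∅
  T[2,7] 'cccaca' = {S}
  T[0,6] 'cacccac' = ∅
  T[1,7] 'acccaca' = ∅
  T[0,7] 'cacccaca' = {S}

S ∈ T[0,7] ⇒ YES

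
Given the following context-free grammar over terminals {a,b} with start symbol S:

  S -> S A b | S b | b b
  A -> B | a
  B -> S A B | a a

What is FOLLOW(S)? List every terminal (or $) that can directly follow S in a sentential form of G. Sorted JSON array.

FIRST sets, iterate to fixpoint:
round 1:
  A via A→a: +{a}
  B via B→a a: +{a}
  S via S→b b: +{b}
  S: {b}  A: {a}  B: {a}
round 2:
  B via B→S A B: +{b}
  S: {b}  A: {a}  B: {a,b}
round 3:
  A via A→B: +{b}
  S: {b}  A: {a,b}  B: {a,b}
round 4: (no change)
  S: {b}  A: {a,b}  B: {a,b}

FOLLOW iteration:
initialize: $ ∈ FOLLOW(S)
[1]
  B→S A B: FOLLOW(S) ⊇ FIRST(A) = {a,b}; new: +{a,b}
  B→S A B: FOLLOW(A) ⊇ FIRST(B) = {a,b}; new: +{a,b}
  S: {$,a,b}  A: {a,b}  B: {}
[2]
  A→B: FOLLOW(B) ⊇ FOLLOW(A) ⊇ {a,b}; new: +{a,b}
  S: {$,a,b}  A: {a,b}  B: {a,b}
[3] — fixpoint
  S: {$,a,b}  A: {a,b}  B: {a,b}

FOLLOW(S) = ["$", "a", "b"]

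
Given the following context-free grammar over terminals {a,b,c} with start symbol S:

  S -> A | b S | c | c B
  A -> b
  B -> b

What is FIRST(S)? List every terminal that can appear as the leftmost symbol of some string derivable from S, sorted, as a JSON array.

FIRST iteration:
iter 1:
  A via A→b: +{b}
  B via B→b: +{b}
  S via S→A: +{b}
  S via S→c: +{c}
  FIRST(S)={b,c}  FIRST(A)={b}  FIRST(B)={b}
iter 2: done
  FIRST(S)={b,c}  FIRST(A)={b}  FIRST(B)={b}

FIRST(S) = ["b", "c"]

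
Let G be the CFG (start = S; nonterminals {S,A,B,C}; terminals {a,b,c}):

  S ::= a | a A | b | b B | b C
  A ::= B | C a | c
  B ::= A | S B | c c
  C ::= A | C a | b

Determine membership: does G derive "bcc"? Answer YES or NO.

Convert to CNF:
  S -> T0 A | T2 B | T2 C | a | b
  A -> C T0 | S B | T1 T1 | c
  B -> C T0 | S B | T1 T1 | c
  C -> C T0 | S B | T1 T1 | b | c
  T0 -> a
  T1 -> c
  T2 -> b

CYK fill:
  cell(0,0) b: {C,S,T2}  orig:{C,S}
  cell(1,1) c: {A,B,C,T1}  orig:{A,B,C}
  cell(2,2) c: {A,B,C,T1}  orig:{A,B,C}
  cell(0,1) bc: {A,B,C,S}
  cell(1,2) cc: {A,B,C}
  cell(0,2) bcc: {A,B,C,S}

S ∈ T[0,2] ⇒ YES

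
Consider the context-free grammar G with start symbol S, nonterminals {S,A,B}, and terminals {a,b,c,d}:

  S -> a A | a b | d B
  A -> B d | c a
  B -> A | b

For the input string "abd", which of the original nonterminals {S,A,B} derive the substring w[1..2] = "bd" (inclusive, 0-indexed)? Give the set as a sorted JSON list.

CNF form of G:
  S -> T0 B | T2 A | T2 T3
  A -> B T0 | T1 T2
  B -> B T0 | T1 T2 | b
  T0 -> d
  T1 -> c
  T2 -> a
  T3 -> b

Fill CYK table bottom-up — only the sub-triangle for w[1..2]:
  cell(1,1) b: {B,T3}  orig:{B}
  cell(2,2) d: {T0}  orig:{}
  cell(1,2) bd: {A,B}

Original NTs in T[1,2] deriving "bd": ["A", "B"]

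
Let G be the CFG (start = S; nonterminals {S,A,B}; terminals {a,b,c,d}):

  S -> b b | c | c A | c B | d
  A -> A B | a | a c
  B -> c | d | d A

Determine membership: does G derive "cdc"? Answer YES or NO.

Convert to CNF:
  S -> T1 A | T1 B | T3 T3 | c | d
  A -> A B | T0 T1 | a
  B -> T2 A | c | d
  T0 -> a
  T1 -> c
  T2 -> d
  T3 -> b

CYK table (by increasing span):
  T[0,0] 'c' = {B,S,T1}  orig:{B,S}
  T[1,1] 'd' = {B,S,T2}  orig:{B,S}
  T[2,2] 'c' = {B,S,T1}  orig:{B,S}
  T[0,1] 'cd' = {S}
  T[1,2] 'dc' = ∅
  T[0,2] 'cdc' = ∅

S ∉ T[0,2] ⇒ NO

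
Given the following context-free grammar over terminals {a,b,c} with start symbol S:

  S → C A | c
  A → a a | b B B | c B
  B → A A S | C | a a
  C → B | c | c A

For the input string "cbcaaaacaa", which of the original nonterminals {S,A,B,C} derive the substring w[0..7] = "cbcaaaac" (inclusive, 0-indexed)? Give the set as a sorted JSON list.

CNF form of G:
  S -> C A | c
  A -> T0 T0 | T1 X3 | T2 B
  B -> A X4 | T0 T0 | T2 A | c
  C -> A X5 | T0 T0 | T2 A | c
  T0 -> a
  T1 -> b
  T2 -> c
  X3 -> B B
  X4 -> A S
  X5 -> A S

CYK table (by increasing span) (cells [i..j] with 0 ≤ i ≤ j ≤ 7 only):
  [0..0]={B,C,S,T2}  "c"  orig:{B,C,S}
  [1..1]={T1}  "b"  orig:{}
  [2..2]={B,C,S,T2}  "c"  orig:{B,C,S}
  [3..3]={T0}  "a"  orig:{}
  [4..4]={T0}  "a"  orig:{}
  [5..5]={T0}  "a"  orig:{}
  [6..6]={T0}  "a"  orig:{}
  [7..7]={B,C,S,T2}  "c"  orig:{B,C,S}
  [0..1]=∅  "cb"
  [1..2]=∅  "bc"
  [2..3]=∅  "ca"
  [3..4]={A,B,C}  "aa"
  [4..5]={A,B,C}  "aa"
  [5..6]={A,B,C}  "aa"
  [6..7]=∅  "ac"
  [0..2]=∅  "cbc"
  [1..3]=∅  "bca"
  [2..4]={A,B,C,S,X3}  "caa"  orig:{A,B,C,S}
  [3..5]=∅  "aaa"
  [4..6]=∅  "aaa"
  [5..7]={X3,X4,X5}  "aac"  orig:{}
  [0..3]=∅  "cbca"
  [1..4]={A}  "bcaa"
  [2..5]=∅  "caaa"
  [3..6]={S,X3}  "aaaa"  orig:{S}
  [4..7]=∅  "aaac"
  [0..4]={B,C,S}  "cbcaa"
  [1..5]=∅  "bcaaa"
  [2..6]={S,X3}  "caaaa"  orig:{S}
  [3..7]={B,C}  "aaaac"
  [0..5]=∅  "cbcaaa"
  [1..6]={A}  "bcaaaa"
  [2..7]={A,B,C,X3}  "caaaac"  orig:{A,B,C}
  [0..6]={B,C,S,X3}  "cbcaaaa"  orig:{B,C,S}
  [1..7]={A,B,C,X4,X5}  "bcaaaac"  orig:{A,B,C}
  [0..7]={A,B,C,S,X3}  "cbcaaaac"  orig:{A,B,C,S}

Original NTs in T[0,7] deriving "cbcaaaac": ["A", "B", "C", "S"]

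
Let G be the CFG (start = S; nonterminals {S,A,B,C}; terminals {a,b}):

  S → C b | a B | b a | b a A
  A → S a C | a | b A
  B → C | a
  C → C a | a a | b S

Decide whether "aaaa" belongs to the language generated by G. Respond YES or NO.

Convert to CNF:
  S -> C T1 | T0 B | T1 T0 | T1 X3
  A -> S X2 | T1 A | a
  B -> C T0 | T0 T0 | T1 S | a
  C -> C T0 | T0 T0 | T1 S
  T0 -> a
  T1 -> b
  X2 -> T0 C
  X3 -> T0 A

CYK fill:
  cell(0,0) a: {A,B,T0}  orig:{A,B}
  cell(1,1) a: {A,B,T0}  orig:{A,B}
  cell(2,2) a: {A,B,T0}  orig:{A,B}
  cell(3,3) a: {A,B,T0}  orig:{A,B}
  cell(0,1) aa: {B,C,S,X3}  orig:{B,C,S}
  cell(1,2) aa: {B,C,S,X3}  orig:{B,C,S}
  cell(2,3) aa: {B,C,S,X3}  orig:{B,C,S}
  cell(0,2) aaa: {B,C,S,X2}  orig:{B,C,S}
  cell(1,3) aaa: {B,C,S,X2}  orig:{B,C,S}
  cell(0,3) aaaa: {B,C,S,X2}  orig:{B,C,S}

S ∈ T[0,3] ⇒ YES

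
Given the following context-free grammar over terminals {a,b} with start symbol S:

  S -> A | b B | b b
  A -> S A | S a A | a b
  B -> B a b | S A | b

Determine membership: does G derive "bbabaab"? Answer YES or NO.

Convert to CNF:
  S -> S A | S X4 | T0 T1 | T1 B | T1 T1
  A -> S A | S X2 | T0 T1
  B -> B X3 | S A | b
  T0 -> a
  T1 -> b
  X2 -> T0 A
  X3 -> T0 T1
  X4 -> T0 A

CYK fill:
  [0..0]={B,T1}  "b"  orig:{B}
  [1..1]={B,T1}  "b"  orig:{B}
  [2..2]={T0}  "a"  orig:{}
  [3..3]={B,T1}  "b"  orig:{B}
  [4..4]={T0}  "a"  orig:{}
  [5..5]={T0}  "a"  orig:{}
  [6..6]={B,T1}  "b"  orig:{B}
  [0..1]={S}  "bb"
  [1..2]=∅  "ba"
  [2..3]={A,S,X3}  "ab"  orig:{A,S}
  [3..4]=∅  "ba"
  [4..5]=∅  "aa"
  [5..6]={A,S,X3}  "ab"  orig:{A,S}
  [0..2]=∅  "bba"
  [1..3]={B}  "bab"
  [2..4]=∅  "aba"
  [3..5]=∅  "baa"
  [4..6]={X2,X4}  "aab"  orig:{}
  [0..3]={A,B,S}  "bbab"
  [1..4]=∅  "baba"
  [2..5]=∅  "abaa"
  [3..6]=∅  "baab"
  [0..4]=∅  "bbaba"
  [1..5]=∅  "babaa"
  [2..6]={A,S}  "abaab"
  [0..5]=∅  "bbabaa"
  [1..6]=∅  "babaab"
  [0..6]={A,B,S}  "bbabaab"

S ∈ T[0,6] ⇒ YES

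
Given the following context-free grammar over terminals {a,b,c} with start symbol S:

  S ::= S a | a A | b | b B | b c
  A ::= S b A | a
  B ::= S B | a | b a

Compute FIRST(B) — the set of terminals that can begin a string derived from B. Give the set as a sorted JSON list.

Compute FIRST by fixpoint:
[1]
  A via A→a: +{a}
  B via B→a: +{a}
  B via B→b a: +{b}
  S via S→a A: +{a}
  S via S→b: +{b}
  S: {a,b}  A: {a}  B: {a,b}
[2]
  A via A→S b A: +{b}
  S: {a,b}  A: {a,b}  B: {a,b}
[3] done
  S: {a,b}  A: {a,b}  B: {a,b}

FIRST(B) = ["a", "b"]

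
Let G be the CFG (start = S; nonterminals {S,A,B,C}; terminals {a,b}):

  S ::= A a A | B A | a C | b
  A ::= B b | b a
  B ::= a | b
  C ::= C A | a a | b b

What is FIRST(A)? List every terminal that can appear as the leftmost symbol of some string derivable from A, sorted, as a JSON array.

FIRST iteration:
[1]
  A via A→b a: +{b}
  B via B→a: +{a}
  B via B→b: +{b}
  C via C→a a: +{a}
  C via C→b b: +{b}
  S via S→A a A: +{b}
  S via S→B A: +{a}
  FIRST(S)={a,b}  FIRST(A)={b}  FIRST(B)={a,b}  FIRST(C)={a,b}
[2]
  A via A→B b: +{a}
  FIRST(S)={a,b}  FIRST(A)={a,b}  FIRST(B)={a,b}  FIRST(C)={a,b}
[3] (no change)
  FIRST(S)={a,b}  FIRST(A)={a,b}  FIRST(B)={a,b}  FIRST(C)={a,b}

FIRST(A) = ["a", "b"]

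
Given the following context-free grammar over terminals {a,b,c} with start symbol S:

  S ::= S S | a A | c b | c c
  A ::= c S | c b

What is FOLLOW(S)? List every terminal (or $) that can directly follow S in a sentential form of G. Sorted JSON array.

FIRST iteration:
pass 1:
  A via A→c S: +{c}
  S via S→a A: +{a}
  S via S→c b: +{c}
  S: {a,c}  A: {c}
pass 2: (stable)
  S: {a,c}  A: {c}

Compute FOLLOW by fixpoint:
seed FOLLOW(S) with $
iter 1:
  S→S S: FOLLOW(S) ⊇ FIRST(S) = {a,c}; new: +{a,c}
  S→a A: FOLLOW(A) ⊇ FOLLOW(S) ⊇ {$,a,c}; new: +{$,a,c}
  S: {$,a,c}  A: {$,a,c}
iter 2: — fixpoint
  S: {$,a,c}  A: {$,a,c}

FOLLOW(S) = ["$", "a", "c"]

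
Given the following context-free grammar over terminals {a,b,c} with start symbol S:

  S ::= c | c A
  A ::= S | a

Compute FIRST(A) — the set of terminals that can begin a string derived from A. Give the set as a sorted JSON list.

FIRST sets, iterate to fixpoint:
[1]
  A via A→a: +{a}
  S via S→c: +{c}
  S: {c}  A: {a}
[2]
  A via A→S: +{c}
  S: {c}  A: {a,c}
[3] — fixpoint
  S: {c}  A: {a,c}

FIRST(A) = ["a", "c"]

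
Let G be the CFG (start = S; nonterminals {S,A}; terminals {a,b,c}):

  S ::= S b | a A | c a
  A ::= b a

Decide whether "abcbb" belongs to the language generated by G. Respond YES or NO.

CNF form of G:
  S -> S T0 | T1 A | T2 T1
  A -> T0 T1
  T0 -> b
  T1 -> a
  T2 -> c

Fill CYK table bottom-up:
  [0..0]={T1}  "a"  orig:{}
  [1..1]={T0}  "b"  orig:{}
  [2..2]={T2}  "c"  orig:{}
  [3..3]={T0}  "b"  orig:{}
  [4..4]={T0}  "b"  orig:{}
  [0..1]=∅  "ab"
  [1..2]=∅  "bc"
  [2..3]=∅  "cb"
  [3..4]=∅  "bb"
  [0..2]=∅  "abc"
  [1..3]=∅  "bcb"
  [2..4]=∅  "cbb"
  [0..3]=∅  "abcb"
  [1..4]=∅  "bcbb"
  [0..4]=∅  "abcbb"

S ∉ T[0,4] ⇒ NO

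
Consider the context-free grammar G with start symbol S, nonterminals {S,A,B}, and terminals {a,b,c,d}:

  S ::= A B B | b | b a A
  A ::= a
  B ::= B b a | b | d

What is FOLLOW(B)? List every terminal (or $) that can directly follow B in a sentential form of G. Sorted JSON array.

Compute FIRST by fixpoint:
iter 1:
  A via A→a: +{a}
  B via B→b: +{b}
  B via B→d: +{d}
  S via S→A B B: +{a}
  S via S→b: +{b}
  S: {a,b}  A: {a}  B: {b,d}
iter 2: done
  S: {a,b}  A: {a}  B: {b,d}

FOLLOW iteration:
initialize: $ ∈ FOLLOW(S)
[1]
  B→B b a: FOLLOW(B) ⊇ FIRST(b) = {b}; new: +{b}
  S→A B B: FOLLOW(A) ⊇ FIRST(B) = {b,d}; new: +{b,d}
  S→A B B: FOLLOW(B) ⊇ FIRST(B) = {b,d}; new: +{d}
  S→A B B: FOLLOW(B) ⊇ FOLLOW(S) ⊇ {$}; new: +{$}
  S→b a A: FOLLOW(A) ⊇ FOLLOW(S) ⊇ {$}; new: +{$}
  FOLLOW(S)={$}  FOLLOW(A)={$,b,d}  FOLLOW(B)={$,b,d}
[2] — fixpoint
  FOLLOW(S)={$}  FOLLOW(A)={$,b,d}  FOLLOW(B)={$,b,d}

FOLLOW(B) = ["$", "b", "d"]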